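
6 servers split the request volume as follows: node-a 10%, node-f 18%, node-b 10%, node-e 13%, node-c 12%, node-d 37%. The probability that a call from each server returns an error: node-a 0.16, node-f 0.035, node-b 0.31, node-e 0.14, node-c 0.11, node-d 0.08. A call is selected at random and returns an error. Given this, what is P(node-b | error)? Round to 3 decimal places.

0.271

Prior × likelihood for each hypothesis:
  node-a: 0.1 × 0.16 = 0.016
  node-f: 0.18 × 0.035 = 0.0063
  node-b: 0.1 × 0.31 = 0.031
  node-e: 0.13 × 0.14 = 0.0182
  node-c: 0.12 × 0.11 = 0.0132
  node-d: 0.37 × 0.08 = 0.0296
Normalizing constant = 0.1143.
P(node-b | evidence) = 0.031 / 0.1143 ≈ 0.271.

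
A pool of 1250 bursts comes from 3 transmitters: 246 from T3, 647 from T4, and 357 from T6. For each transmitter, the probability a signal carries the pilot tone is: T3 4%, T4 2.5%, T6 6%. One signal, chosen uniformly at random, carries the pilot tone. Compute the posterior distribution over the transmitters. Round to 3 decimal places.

T3 0.207, T4 0.341, T6 0.452

Unnormalized posteriors (prior × likelihood):
  T3: 0.1968 × 0.04 = 0.007872
  T4: 0.5176 × 0.025 = 0.01294
  T6: 0.2856 × 0.06 = 0.017136
Sum = 0.037948.
P(T3 | pilot) = 0.007872/0.037948 ≈ 0.207
P(T4 | pilot) = 0.01294/0.037948 ≈ 0.341
P(T6 | pilot) = 0.017136/0.037948 ≈ 0.452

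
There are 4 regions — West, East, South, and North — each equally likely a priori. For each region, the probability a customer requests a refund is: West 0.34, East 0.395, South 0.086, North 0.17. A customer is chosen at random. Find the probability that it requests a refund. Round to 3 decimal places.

0.248

With a uniform prior (1/4 each), posterior ∝ likelihood:
  West: 0.34
  East: 0.395
  South: 0.086
  North: 0.17
P(refund) = (1/4) × (0.34 + 0.395 + 0.086 + 0.17) = 0.991/4 ≈ 0.248.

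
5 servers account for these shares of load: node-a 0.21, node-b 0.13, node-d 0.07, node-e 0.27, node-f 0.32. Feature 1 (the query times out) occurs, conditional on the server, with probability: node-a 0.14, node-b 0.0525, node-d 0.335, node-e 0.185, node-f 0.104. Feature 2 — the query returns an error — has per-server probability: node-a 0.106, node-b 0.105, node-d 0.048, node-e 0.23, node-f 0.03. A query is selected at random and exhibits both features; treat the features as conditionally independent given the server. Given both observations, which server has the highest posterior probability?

node-e

By Bayes' rule, posterior ∝ prior × likelihood:
  node-a: 0.21 × 0.14 × 0.106 = 0.0031164
  node-b: 0.13 × 0.0525 × 0.105 = 0.000716625
  node-d: 0.07 × 0.335 × 0.048 = 0.0011256
  node-e: 0.27 × 0.185 × 0.23 = 0.0114885
  node-f: 0.32 × 0.104 × 0.03 = 0.0009984
Normalizing constant = 0.017445525.
Largest term belongs to node-e, so node-e is most probable.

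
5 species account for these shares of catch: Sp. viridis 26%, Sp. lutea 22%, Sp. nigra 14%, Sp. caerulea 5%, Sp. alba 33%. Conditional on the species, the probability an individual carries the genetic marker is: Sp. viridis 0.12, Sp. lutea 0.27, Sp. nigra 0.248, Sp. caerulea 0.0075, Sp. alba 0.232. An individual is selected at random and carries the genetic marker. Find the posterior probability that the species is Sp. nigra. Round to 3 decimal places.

0.172

Compute prior × likelihood for every hypothesis:
  Sp. viridis: 0.26 × 0.12 = 0.0312
  Sp. lutea: 0.22 × 0.27 = 0.0594
  Sp. nigra: 0.14 × 0.248 = 0.03472
  Sp. caerulea: 0.05 × 0.0075 = 0.000375
  Sp. alba: 0.33 × 0.232 = 0.07656
Sum = 0.202255.
P(Sp. nigra | evidence) = 0.03472 / 0.202255 ≈ 0.172.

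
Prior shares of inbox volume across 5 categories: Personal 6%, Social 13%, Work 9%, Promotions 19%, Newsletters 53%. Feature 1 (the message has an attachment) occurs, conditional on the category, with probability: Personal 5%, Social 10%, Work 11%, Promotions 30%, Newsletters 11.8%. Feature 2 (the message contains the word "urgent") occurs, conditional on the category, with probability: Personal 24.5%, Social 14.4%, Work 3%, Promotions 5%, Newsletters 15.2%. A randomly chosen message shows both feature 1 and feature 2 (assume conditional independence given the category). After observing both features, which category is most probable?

Compute prior × likelihood for every hypothesis:
  Personal: 0.06 × 0.05 × 0.245 = 0.000735
  Social: 0.13 × 0.1 × 0.144 = 0.001872
  Work: 0.09 × 0.11 × 0.03 = 0.000297
  Promotions: 0.19 × 0.3 × 0.05 = 0.00285
  Newsletters: 0.53 × 0.118 × 0.152 = 0.00950608
Total = 0.01526008.
Largest term belongs to Newsletters, so Newsletters is most probable.

Newsletters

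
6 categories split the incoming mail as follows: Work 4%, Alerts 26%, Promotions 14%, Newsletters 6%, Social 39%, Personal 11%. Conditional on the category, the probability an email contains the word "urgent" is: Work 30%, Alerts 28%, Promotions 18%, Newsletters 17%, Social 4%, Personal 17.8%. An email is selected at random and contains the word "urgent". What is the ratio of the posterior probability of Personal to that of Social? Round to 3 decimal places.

1.255

Unnormalized posteriors (prior × likelihood):
  Work: 0.04 × 0.3 = 0.012
  Alerts: 0.26 × 0.28 = 0.0728
  Promotions: 0.14 × 0.18 = 0.0252
  Newsletters: 0.06 × 0.17 = 0.0102
  Social: 0.39 × 0.04 = 0.0156
  Personal: 0.11 × 0.178 = 0.01958
Normalizing constant = 0.15538.
The ratio is 0.01958 / 0.0156 (the normalizer cancels) = 1.255.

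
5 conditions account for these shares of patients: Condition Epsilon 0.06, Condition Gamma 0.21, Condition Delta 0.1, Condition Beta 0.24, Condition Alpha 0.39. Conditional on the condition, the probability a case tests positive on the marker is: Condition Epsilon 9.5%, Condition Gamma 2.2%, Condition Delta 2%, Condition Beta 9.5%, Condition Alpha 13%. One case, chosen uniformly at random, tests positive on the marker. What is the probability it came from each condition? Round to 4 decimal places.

Prior × likelihood for each hypothesis:
  Condition Epsilon: 0.06 × 0.095 = 0.0057
  Condition Gamma: 0.21 × 0.022 = 0.00462
  Condition Delta: 0.1 × 0.02 = 0.002
  Condition Beta: 0.24 × 0.095 = 0.0228
  Condition Alpha: 0.39 × 0.13 = 0.0507
Normalizing constant = 0.08582.
P(Condition Epsilon | marker-positive) = 0.0057/0.08582 ≈ 0.0664
P(Condition Gamma | marker-positive) = 0.00462/0.08582 ≈ 0.0538
P(Condition Delta | marker-positive) = 0.002/0.08582 ≈ 0.0233
P(Condition Beta | marker-positive) = 0.0228/0.08582 ≈ 0.2657
P(Condition Alpha | marker-positive) = 0.0507/0.08582 ≈ 0.5908
(Check: 0.0664+0.0538+0.0233+0.2657+0.5908 = 1.0000.)

Condition Epsilon 0.0664, Condition Gamma 0.0538, Condition Delta 0.0233, Condition Beta 0.2657, Condition Alpha 0.5908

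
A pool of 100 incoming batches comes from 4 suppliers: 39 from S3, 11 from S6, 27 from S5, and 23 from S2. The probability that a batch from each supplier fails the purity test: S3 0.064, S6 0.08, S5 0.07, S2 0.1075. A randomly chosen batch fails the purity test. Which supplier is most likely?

S3

Prior × likelihood for each hypothesis:
  S3: 0.39 × 0.064 = 0.02496
  S6: 0.11 × 0.08 = 0.0088
  S5: 0.27 × 0.07 = 0.0189
  S2: 0.23 × 0.1075 = 0.024725
Normalizing constant = 0.077385.
Largest term belongs to S3, so S3 is most probable.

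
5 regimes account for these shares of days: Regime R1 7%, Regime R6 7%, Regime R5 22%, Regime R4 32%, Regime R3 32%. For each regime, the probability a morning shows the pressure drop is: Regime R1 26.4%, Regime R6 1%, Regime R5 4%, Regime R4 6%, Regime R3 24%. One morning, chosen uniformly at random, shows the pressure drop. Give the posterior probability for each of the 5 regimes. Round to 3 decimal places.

Unnormalized posteriors (prior × likelihood):
  Regime R1: 0.07 × 0.264 = 0.01848
  Regime R6: 0.07 × 0.01 = 0.0007
  Regime R5: 0.22 × 0.04 = 0.0088
  Regime R4: 0.32 × 0.06 = 0.0192
  Regime R3: 0.32 × 0.24 = 0.0768
Normalizing constant = 0.12398.
P(Regime R1 | drop) = 0.01848/0.12398 ≈ 0.149
P(Regime R6 | drop) = 0.0007/0.12398 ≈ 0.006
P(Regime R5 | drop) = 0.0088/0.12398 ≈ 0.071
P(Regime R4 | drop) = 0.0192/0.12398 ≈ 0.155
P(Regime R3 | drop) = 0.0768/0.12398 ≈ 0.619

Regime R1 0.149, Regime R6 0.006, Regime R5 0.071, Regime R4 0.155, Regime R3 0.619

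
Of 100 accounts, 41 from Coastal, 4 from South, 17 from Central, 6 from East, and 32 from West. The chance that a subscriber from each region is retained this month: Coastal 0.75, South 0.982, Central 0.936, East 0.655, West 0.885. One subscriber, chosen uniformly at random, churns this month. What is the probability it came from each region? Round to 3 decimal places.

Taking complements, P(churn | each) = Coastal 0.25, South 0.018, Central 0.064, East 0.345, West 0.115.
By Bayes' rule, posterior ∝ prior × likelihood:
  Coastal: 0.41 × 0.25 = 0.1025
  South: 0.04 × 0.018 = 0.00072
  Central: 0.17 × 0.064 = 0.01088
  East: 0.06 × 0.345 = 0.0207
  West: 0.32 × 0.115 = 0.0368
Sum = 0.1716.
P(Coastal | churn) = 0.1025/0.1716 ≈ 0.597
P(South | churn) = 0.00072/0.1716 ≈ 0.004
P(Central | churn) = 0.01088/0.1716 ≈ 0.063
P(East | churn) = 0.0207/0.1716 ≈ 0.121
P(West | churn) = 0.0368/0.1716 ≈ 0.214

Coastal 0.597, South 0.004, Central 0.063, East 0.121, West 0.214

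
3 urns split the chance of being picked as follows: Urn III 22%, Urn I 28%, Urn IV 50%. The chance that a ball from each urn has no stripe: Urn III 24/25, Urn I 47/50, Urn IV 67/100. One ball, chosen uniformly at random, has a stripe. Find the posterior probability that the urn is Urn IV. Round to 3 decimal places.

0.866

Taking complements, P(striped | each) = Urn III 0.04, Urn I 0.06, Urn IV 0.33.
Compute prior × likelihood for every hypothesis:
  Urn III: 0.22 × 0.04 = 0.0088
  Urn I: 0.28 × 0.06 = 0.0168
  Urn IV: 0.5 × 0.33 = 0.165
Normalizing constant = 0.1906.
P(Urn IV | evidence) = 0.165 / 0.1906 ≈ 0.866.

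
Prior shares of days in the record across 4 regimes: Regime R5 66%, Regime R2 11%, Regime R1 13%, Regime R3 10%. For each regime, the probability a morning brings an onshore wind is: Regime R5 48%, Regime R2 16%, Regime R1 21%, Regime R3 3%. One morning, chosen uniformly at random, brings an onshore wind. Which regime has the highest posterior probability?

Prior × likelihood for each hypothesis:
  Regime R5: 0.66 × 0.48 = 0.3168
  Regime R2: 0.11 × 0.16 = 0.0176
  Regime R1: 0.13 × 0.21 = 0.0273
  Regime R3: 0.1 × 0.03 = 0.003
Sum = 0.3647.
Largest term belongs to Regime R5, so Regime R5 is most probable.

Regime R5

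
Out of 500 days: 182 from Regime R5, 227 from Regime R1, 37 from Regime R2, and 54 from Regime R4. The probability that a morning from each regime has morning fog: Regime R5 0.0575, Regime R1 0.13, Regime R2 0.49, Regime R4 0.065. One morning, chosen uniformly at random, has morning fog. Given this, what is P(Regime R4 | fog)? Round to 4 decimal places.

Compute prior × likelihood for every hypothesis:
  Regime R5: 0.364 × 0.0575 = 0.02093
  Regime R1: 0.454 × 0.13 = 0.05902
  Regime R2: 0.074 × 0.49 = 0.03626
  Regime R4: 0.108 × 0.065 = 0.00702
Total = 0.12323.
P(Regime R4 | evidence) = 0.00702 / 0.12323 ≈ 0.0570.

0.0570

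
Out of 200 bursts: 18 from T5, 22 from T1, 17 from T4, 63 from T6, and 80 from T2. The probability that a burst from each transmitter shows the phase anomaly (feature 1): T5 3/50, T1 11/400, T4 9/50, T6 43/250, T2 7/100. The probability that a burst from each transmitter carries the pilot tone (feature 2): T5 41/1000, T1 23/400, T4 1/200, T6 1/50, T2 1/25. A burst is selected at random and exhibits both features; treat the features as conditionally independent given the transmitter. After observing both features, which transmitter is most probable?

Compute prior × likelihood for every hypothesis:
  T5: 0.09 × 0.06 × 0.041 = 0.0002214
  T1: 0.11 × 0.0275 × 0.0575 = 0.0001739375
  T4: 0.085 × 0.18 × 0.005 = 0.0000765
  T6: 0.315 × 0.172 × 0.02 = 0.0010836
  T2: 0.4 × 0.07 × 0.04 = 0.00112
Normalizing constant = 0.0026754375.
Largest term belongs to T2, so T2 is most probable.

T2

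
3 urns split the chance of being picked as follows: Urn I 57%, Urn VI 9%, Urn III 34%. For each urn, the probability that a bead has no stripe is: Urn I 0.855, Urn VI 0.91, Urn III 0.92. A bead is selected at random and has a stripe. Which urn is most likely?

Urn I

Taking complements, P(striped | each) = Urn I 0.145, Urn VI 0.09, Urn III 0.08.
Compute prior × likelihood for every hypothesis:
  Urn I: 0.57 × 0.145 = 0.08265
  Urn VI: 0.09 × 0.09 = 0.0081
  Urn III: 0.34 × 0.08 = 0.0272
Total = 0.11795.
Largest term belongs to Urn I, so Urn I is most probable.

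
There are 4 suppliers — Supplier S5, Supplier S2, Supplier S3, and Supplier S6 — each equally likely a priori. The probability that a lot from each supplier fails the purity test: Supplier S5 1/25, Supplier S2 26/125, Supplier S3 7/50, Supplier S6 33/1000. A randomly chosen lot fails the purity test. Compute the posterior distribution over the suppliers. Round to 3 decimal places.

Supplier S5 0.095, Supplier S2 0.494, Supplier S3 0.333, Supplier S6 0.078

With a uniform prior (1/4 each), posterior ∝ likelihood:
  Supplier S5: 0.04
  Supplier S2: 0.208
  Supplier S3: 0.14
  Supplier S6: 0.033
Sum = 0.421.
P(Supplier S5 | off-spec) = 0.04/0.421 ≈ 0.095
P(Supplier S2 | off-spec) = 0.208/0.421 ≈ 0.494
P(Supplier S3 | off-spec) = 0.14/0.421 ≈ 0.333
P(Supplier S6 | off-spec) = 0.033/0.421 ≈ 0.078
(Check: 0.095+0.494+0.333+0.078 = 1.000.)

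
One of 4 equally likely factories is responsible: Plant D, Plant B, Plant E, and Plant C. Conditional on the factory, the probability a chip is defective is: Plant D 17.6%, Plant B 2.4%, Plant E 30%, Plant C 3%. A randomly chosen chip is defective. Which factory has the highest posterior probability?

With a uniform prior (1/4 each), posterior ∝ likelihood:
  Plant D: 0.176
  Plant B: 0.024
  Plant E: 0.3
  Plant C: 0.03
Sum = 0.53.
Largest term belongs to Plant E, so Plant E is most probable.

Plant E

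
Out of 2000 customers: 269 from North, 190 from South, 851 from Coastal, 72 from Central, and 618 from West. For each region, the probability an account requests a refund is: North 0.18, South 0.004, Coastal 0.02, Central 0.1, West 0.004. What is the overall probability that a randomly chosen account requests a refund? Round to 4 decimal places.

By Bayes' rule, posterior ∝ prior × likelihood:
  North: 0.1345 × 0.18 = 0.02421
  South: 0.095 × 0.004 = 0.00038
  Coastal: 0.4255 × 0.02 = 0.00851
  Central: 0.036 × 0.1 = 0.0036
  West: 0.309 × 0.004 = 0.001236
P(refund) = 0.02421 + 0.00038 + 0.00851 + 0.0036 + 0.001236 = 0.037936 → 0.0379.

0.0379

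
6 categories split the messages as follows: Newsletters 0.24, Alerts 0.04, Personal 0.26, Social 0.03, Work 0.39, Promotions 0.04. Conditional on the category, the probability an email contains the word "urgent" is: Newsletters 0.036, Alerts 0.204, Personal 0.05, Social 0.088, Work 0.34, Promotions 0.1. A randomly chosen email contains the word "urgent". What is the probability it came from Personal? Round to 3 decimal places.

0.077

By Bayes' rule, posterior ∝ prior × likelihood:
  Newsletters: 0.24 × 0.036 = 0.00864
  Alerts: 0.04 × 0.204 = 0.00816
  Personal: 0.26 × 0.05 = 0.013
  Social: 0.03 × 0.088 = 0.00264
  Work: 0.39 × 0.34 = 0.1326
  Promotions: 0.04 × 0.1 = 0.004
Total = 0.16904.
P(Personal | evidence) = 0.013 / 0.16904 ≈ 0.077.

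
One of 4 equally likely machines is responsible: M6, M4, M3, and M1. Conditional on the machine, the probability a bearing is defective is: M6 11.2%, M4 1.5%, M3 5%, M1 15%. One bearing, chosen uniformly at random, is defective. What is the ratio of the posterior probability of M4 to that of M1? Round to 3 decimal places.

0.100

Since the prior is uniform, the posterior is proportional to the likelihood:
  M6: 0.112
  M4: 0.015
  M3: 0.05
  M1: 0.15
Sum = 0.327.
The ratio is 0.015 / 0.15 (the normalizer cancels) = 0.100.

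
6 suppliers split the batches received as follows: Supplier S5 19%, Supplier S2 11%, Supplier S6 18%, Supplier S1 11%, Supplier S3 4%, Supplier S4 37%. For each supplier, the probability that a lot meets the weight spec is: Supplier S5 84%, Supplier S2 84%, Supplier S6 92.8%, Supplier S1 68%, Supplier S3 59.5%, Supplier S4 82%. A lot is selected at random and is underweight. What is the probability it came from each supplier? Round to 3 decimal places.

Taking complements, P(underweight | each) = Supplier S5 0.16, Supplier S2 0.16, Supplier S6 0.072, Supplier S1 0.32, Supplier S3 0.405, Supplier S4 0.18.
Compute prior × likelihood for every hypothesis:
  Supplier S5: 0.19 × 0.16 = 0.0304
  Supplier S2: 0.11 × 0.16 = 0.0176
  Supplier S6: 0.18 × 0.072 = 0.01296
  Supplier S1: 0.11 × 0.32 = 0.0352
  Supplier S3: 0.04 × 0.405 = 0.0162
  Supplier S4: 0.37 × 0.18 = 0.0666
Total = 0.17896.
P(Supplier S5 | underweight) = 0.0304/0.17896 ≈ 0.170
P(Supplier S2 | underweight) = 0.0176/0.17896 ≈ 0.098
P(Supplier S6 | underweight) = 0.01296/0.17896 ≈ 0.072
P(Supplier S1 | underweight) = 0.0352/0.17896 ≈ 0.197
P(Supplier S3 | underweight) = 0.0162/0.17896 ≈ 0.091
P(Supplier S4 | underweight) = 0.0666/0.17896 ≈ 0.372
(Check: 0.170+0.098+0.072+0.197+0.091+0.372 = 1.000.)

Supplier S5 0.170, Supplier S2 0.098, Supplier S6 0.072, Supplier S1 0.197, Supplier S3 0.091, Supplier S4 0.372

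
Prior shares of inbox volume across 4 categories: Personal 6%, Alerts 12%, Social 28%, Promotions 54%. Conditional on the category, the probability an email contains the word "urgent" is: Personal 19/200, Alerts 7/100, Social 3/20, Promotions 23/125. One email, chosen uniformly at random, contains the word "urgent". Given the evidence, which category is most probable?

Compute prior × likelihood for every hypothesis:
  Personal: 0.06 × 0.095 = 0.0057
  Alerts: 0.12 × 0.07 = 0.0084
  Social: 0.28 × 0.15 = 0.042
  Promotions: 0.54 × 0.184 = 0.09936
Sum = 0.15546.
Largest term belongs to Promotions, so Promotions is most probable.

Promotions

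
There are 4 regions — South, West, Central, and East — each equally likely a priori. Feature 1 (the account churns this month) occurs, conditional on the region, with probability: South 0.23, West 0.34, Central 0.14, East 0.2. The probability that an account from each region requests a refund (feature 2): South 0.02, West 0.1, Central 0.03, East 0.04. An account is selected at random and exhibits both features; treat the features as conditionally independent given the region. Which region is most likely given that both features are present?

With a uniform prior (1/4 each), posterior ∝ likelihood:
  South: 0.23 × 0.02 = 0.0046
  West: 0.34 × 0.1 = 0.034
  Central: 0.14 × 0.03 = 0.0042
  East: 0.2 × 0.04 = 0.008
Sum = 0.0508.
Largest term belongs to West, so West is most probable.

West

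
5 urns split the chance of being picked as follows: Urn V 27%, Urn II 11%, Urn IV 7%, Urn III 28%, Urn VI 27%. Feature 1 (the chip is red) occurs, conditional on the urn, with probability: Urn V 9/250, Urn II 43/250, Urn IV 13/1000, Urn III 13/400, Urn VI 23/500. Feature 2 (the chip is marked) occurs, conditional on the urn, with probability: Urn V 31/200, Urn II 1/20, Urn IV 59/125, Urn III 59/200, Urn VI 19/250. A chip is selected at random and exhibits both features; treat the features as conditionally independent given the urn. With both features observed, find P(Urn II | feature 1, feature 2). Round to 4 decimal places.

0.1453

Compute prior × likelihood for every hypothesis:
  Urn V: 0.27 × 0.036 × 0.155 = 0.0015066
  Urn II: 0.11 × 0.172 × 0.05 = 0.000946
  Urn IV: 0.07 × 0.013 × 0.472 = 0.00042952
  Urn III: 0.28 × 0.0325 × 0.295 = 0.0026845
  Urn VI: 0.27 × 0.046 × 0.076 = 0.00094392
Normalizing constant = 0.00651054.
P(Urn II | evidence) = 0.000946 / 0.00651054 ≈ 0.1453.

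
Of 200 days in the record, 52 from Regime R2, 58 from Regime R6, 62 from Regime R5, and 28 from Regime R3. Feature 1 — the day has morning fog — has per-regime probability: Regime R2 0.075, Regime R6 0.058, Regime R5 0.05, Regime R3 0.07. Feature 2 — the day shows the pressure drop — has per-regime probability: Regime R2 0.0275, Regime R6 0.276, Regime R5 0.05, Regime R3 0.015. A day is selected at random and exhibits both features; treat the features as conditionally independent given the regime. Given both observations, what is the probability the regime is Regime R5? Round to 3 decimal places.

0.127

By Bayes' rule, posterior ∝ prior × likelihood:
  Regime R2: 0.26 × 0.075 × 0.0275 = 0.00053625
  Regime R6: 0.29 × 0.058 × 0.276 = 0.00464232
  Regime R5: 0.31 × 0.05 × 0.05 = 0.000775
  Regime R3: 0.14 × 0.07 × 0.015 = 0.000147
Sum = 0.00610057.
P(Regime R5 | evidence) = 0.000775 / 0.00610057 ≈ 0.127.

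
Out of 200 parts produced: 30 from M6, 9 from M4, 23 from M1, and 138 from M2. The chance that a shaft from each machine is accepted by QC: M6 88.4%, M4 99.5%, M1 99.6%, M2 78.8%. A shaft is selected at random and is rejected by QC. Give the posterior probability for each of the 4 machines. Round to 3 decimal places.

Taking complements, P(rejected | each) = M6 0.116, M4 0.005, M1 0.004, M2 0.212.
Compute prior × likelihood for every hypothesis:
  M6: 0.15 × 0.116 = 0.0174
  M4: 0.045 × 0.005 = 0.000225
  M1: 0.115 × 0.004 = 0.00046
  M2: 0.69 × 0.212 = 0.14628
Normalizing constant = 0.164365.
P(M6 | rejected) = 0.0174/0.164365 ≈ 0.106
P(M4 | rejected) = 0.000225/0.164365 ≈ 0.001
P(M1 | rejected) = 0.00046/0.164365 ≈ 0.003
P(M2 | rejected) = 0.14628/0.164365 ≈ 0.890
(Check: 0.106+0.001+0.003+0.890 = 1.000.)

M6 0.106, M4 0.001, M1 0.003, M2 0.890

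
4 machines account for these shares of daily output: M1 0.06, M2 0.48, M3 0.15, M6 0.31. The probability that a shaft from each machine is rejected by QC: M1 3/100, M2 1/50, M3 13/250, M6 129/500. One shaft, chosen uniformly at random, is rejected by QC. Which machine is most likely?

M6

Compute prior × likelihood for every hypothesis:
  M1: 0.06 × 0.03 = 0.0018
  M2: 0.48 × 0.02 = 0.0096
  M3: 0.15 × 0.052 = 0.0078
  M6: 0.31 × 0.258 = 0.07998
Total = 0.09918.
Largest term belongs to M6, so M6 is most probable.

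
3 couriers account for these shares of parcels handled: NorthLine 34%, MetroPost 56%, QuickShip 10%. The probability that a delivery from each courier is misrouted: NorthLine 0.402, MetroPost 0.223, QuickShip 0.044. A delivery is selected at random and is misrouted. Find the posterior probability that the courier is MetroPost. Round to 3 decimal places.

0.470

Unnormalized posteriors (prior × likelihood):
  NorthLine: 0.34 × 0.402 = 0.13668
  MetroPost: 0.56 × 0.223 = 0.12488
  QuickShip: 0.1 × 0.044 = 0.0044
Sum = 0.26596.
P(MetroPost | evidence) = 0.12488 / 0.26596 ≈ 0.470.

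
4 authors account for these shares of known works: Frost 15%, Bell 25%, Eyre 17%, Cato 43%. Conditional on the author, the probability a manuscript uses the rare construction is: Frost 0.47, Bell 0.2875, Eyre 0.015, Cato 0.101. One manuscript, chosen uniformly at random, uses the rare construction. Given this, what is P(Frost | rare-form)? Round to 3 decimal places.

Unnormalized posteriors (prior × likelihood):
  Frost: 0.15 × 0.47 = 0.0705
  Bell: 0.25 × 0.2875 = 0.071875
  Eyre: 0.17 × 0.015 = 0.00255
  Cato: 0.43 × 0.101 = 0.04343
Total = 0.188355.
P(Frost | evidence) = 0.0705 / 0.188355 ≈ 0.374.

0.374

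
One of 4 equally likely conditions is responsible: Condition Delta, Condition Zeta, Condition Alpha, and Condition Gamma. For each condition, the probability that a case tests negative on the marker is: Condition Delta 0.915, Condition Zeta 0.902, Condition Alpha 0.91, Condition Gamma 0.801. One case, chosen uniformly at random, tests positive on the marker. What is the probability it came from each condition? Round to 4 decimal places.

Condition Delta 0.1801, Condition Zeta 0.2076, Condition Alpha 0.1907, Condition Gamma 0.4216

Taking complements, P(marker-positive | each) = Condition Delta 0.085, Condition Zeta 0.098, Condition Alpha 0.09, Condition Gamma 0.199.
With a uniform prior (1/4 each), posterior ∝ likelihood:
  Condition Delta: 0.085
  Condition Zeta: 0.098
  Condition Alpha: 0.09
  Condition Gamma: 0.199
Normalizing constant = 0.472.
P(Condition Delta | marker-positive) = 0.085/0.472 ≈ 0.1801
P(Condition Zeta | marker-positive) = 0.098/0.472 ≈ 0.2076
P(Condition Alpha | marker-positive) = 0.09/0.472 ≈ 0.1907
P(Condition Gamma | marker-positive) = 0.199/0.472 ≈ 0.4216
(Check: 0.1801+0.2076+0.1907+0.4216 = 1.0000.)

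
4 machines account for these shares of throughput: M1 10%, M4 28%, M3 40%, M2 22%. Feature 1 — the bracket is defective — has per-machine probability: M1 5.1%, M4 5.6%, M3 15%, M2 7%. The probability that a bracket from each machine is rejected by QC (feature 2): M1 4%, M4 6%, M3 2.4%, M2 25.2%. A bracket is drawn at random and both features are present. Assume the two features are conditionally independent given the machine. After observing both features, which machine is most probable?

Unnormalized posteriors (prior × likelihood):
  M1: 0.1 × 0.051 × 0.04 = 0.000204
  M4: 0.28 × 0.056 × 0.06 = 0.0009408
  M3: 0.4 × 0.15 × 0.024 = 0.00144
  M2: 0.22 × 0.07 × 0.252 = 0.0038808
Sum = 0.0064656.
Largest term belongs to M2, so M2 is most probable.

M2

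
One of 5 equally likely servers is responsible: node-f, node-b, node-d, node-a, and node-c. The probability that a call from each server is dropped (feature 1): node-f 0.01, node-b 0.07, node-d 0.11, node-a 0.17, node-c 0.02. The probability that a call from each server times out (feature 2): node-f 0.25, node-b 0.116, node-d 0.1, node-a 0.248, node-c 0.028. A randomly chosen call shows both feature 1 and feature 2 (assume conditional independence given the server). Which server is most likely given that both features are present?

node-a

With a uniform prior (1/5 each), posterior ∝ likelihood:
  node-f: 0.01 × 0.25 = 0.0025
  node-b: 0.07 × 0.116 = 0.00812
  node-d: 0.11 × 0.1 = 0.011
  node-a: 0.17 × 0.248 = 0.04216
  node-c: 0.02 × 0.028 = 0.00056
Normalizing constant = 0.06434.
Largest term belongs to node-a, so node-a is most probable.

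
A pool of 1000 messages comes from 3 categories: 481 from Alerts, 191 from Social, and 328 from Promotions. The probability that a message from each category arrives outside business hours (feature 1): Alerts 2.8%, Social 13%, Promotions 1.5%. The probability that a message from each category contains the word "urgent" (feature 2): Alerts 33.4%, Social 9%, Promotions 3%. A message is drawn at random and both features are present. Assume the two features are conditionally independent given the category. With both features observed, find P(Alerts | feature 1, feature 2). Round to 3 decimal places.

Compute prior × likelihood for every hypothesis:
  Alerts: 0.481 × 0.028 × 0.334 = 0.004498312
  Social: 0.191 × 0.13 × 0.09 = 0.0022347
  Promotions: 0.328 × 0.015 × 0.03 = 0.0001476
Total = 0.006880612.
P(Alerts | evidence) = 0.004498312 / 0.006880612 ≈ 0.654.

0.654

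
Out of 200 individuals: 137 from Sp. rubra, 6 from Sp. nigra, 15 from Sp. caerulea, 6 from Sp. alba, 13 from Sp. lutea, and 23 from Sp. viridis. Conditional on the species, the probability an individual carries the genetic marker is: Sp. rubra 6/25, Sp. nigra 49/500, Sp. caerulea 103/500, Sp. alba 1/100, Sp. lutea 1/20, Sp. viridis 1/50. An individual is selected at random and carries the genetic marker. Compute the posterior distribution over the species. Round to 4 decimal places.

Sp. rubra 0.8715, Sp. nigra 0.0156, Sp. caerulea 0.0819, Sp. alba 0.0016, Sp. lutea 0.0172, Sp. viridis 0.0122

Compute prior × likelihood for every hypothesis:
  Sp. rubra: 0.685 × 0.24 = 0.1644
  Sp. nigra: 0.03 × 0.098 = 0.00294
  Sp. caerulea: 0.075 × 0.206 = 0.01545
  Sp. alba: 0.03 × 0.01 = 0.0003
  Sp. lutea: 0.065 × 0.05 = 0.00325
  Sp. viridis: 0.115 × 0.02 = 0.0023
Normalizing constant = 0.18864.
P(Sp. rubra | marker) = 0.1644/0.18864 ≈ 0.8715
P(Sp. nigra | marker) = 0.00294/0.18864 ≈ 0.0156
P(Sp. caerulea | marker) = 0.01545/0.18864 ≈ 0.0819
P(Sp. alba | marker) = 0.0003/0.18864 ≈ 0.0016
P(Sp. lutea | marker) = 0.00325/0.18864 ≈ 0.0172
P(Sp. viridis | marker) = 0.0023/0.18864 ≈ 0.0122
(Check: 0.8715+0.0156+0.0819+0.0016+0.0172+0.0122 = 1.0000.)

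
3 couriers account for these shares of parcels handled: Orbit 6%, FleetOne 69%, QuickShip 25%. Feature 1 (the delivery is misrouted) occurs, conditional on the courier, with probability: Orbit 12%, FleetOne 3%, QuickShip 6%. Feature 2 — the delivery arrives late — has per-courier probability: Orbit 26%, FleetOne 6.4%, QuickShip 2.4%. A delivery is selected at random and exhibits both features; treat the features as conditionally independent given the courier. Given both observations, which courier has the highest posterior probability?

By Bayes' rule, posterior ∝ prior × likelihood:
  Orbit: 0.06 × 0.12 × 0.26 = 0.001872
  FleetOne: 0.69 × 0.03 × 0.064 = 0.0013248
  QuickShip: 0.25 × 0.06 × 0.024 = 0.00036
Normalizing constant = 0.0035568.
Largest term belongs to Orbit, so Orbit is most probable.

Orbit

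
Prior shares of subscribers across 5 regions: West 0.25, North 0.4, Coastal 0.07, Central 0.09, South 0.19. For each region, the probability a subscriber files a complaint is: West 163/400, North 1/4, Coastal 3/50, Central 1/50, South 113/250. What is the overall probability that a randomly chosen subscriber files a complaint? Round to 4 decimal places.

Compute prior × likelihood for every hypothesis:
  West: 0.25 × 0.4075 = 0.101875
  North: 0.4 × 0.25 = 0.1
  Coastal: 0.07 × 0.06 = 0.0042
  Central: 0.09 × 0.02 = 0.0018
  South: 0.19 × 0.452 = 0.08588
P(complaint) = 0.101875 + 0.1 + 0.0042 + 0.0018 + 0.08588 = 0.293755 → 0.2938.

0.2938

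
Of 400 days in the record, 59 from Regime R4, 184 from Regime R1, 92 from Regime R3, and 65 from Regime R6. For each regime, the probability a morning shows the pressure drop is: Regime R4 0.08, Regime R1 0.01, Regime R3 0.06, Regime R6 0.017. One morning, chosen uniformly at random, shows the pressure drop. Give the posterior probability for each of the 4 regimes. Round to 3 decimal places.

Prior × likelihood for each hypothesis:
  Regime R4: 0.1475 × 0.08 = 0.0118
  Regime R1: 0.46 × 0.01 = 0.0046
  Regime R3: 0.23 × 0.06 = 0.0138
  Regime R6: 0.1625 × 0.017 = 0.0027625
Total = 0.0329625.
P(Regime R4 | drop) = 0.0118/0.0329625 ≈ 0.358
P(Regime R1 | drop) = 0.0046/0.0329625 ≈ 0.140
P(Regime R3 | drop) = 0.0138/0.0329625 ≈ 0.419
P(Regime R6 | drop) = 0.0027625/0.0329625 ≈ 0.084

Regime R4 0.358, Regime R1 0.140, Regime R3 0.419, Regime R6 0.084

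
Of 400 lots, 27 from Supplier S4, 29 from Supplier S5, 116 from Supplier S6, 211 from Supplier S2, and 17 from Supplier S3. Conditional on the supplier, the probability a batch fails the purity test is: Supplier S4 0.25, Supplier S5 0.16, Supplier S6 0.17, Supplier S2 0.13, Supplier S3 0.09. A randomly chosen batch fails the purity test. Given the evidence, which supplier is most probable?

Supplier S2

By Bayes' rule, posterior ∝ prior × likelihood:
  Supplier S4: 0.0675 × 0.25 = 0.016875
  Supplier S5: 0.0725 × 0.16 = 0.0116
  Supplier S6: 0.29 × 0.17 = 0.0493
  Supplier S2: 0.5275 × 0.13 = 0.068575
  Supplier S3: 0.0425 × 0.09 = 0.003825
Normalizing constant = 0.150175.
Largest term belongs to Supplier S2, so Supplier S2 is most probable.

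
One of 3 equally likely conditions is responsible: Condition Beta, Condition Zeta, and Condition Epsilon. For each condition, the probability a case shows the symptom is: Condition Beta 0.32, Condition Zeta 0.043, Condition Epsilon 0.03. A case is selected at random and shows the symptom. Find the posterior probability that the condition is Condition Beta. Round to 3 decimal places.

0.814

Since the prior is uniform, the posterior is proportional to the likelihood:
  Condition Beta: 0.32
  Condition Zeta: 0.043
  Condition Epsilon: 0.03
Total = 0.393.
P(Condition Beta | evidence) = 0.32 / 0.393 ≈ 0.814.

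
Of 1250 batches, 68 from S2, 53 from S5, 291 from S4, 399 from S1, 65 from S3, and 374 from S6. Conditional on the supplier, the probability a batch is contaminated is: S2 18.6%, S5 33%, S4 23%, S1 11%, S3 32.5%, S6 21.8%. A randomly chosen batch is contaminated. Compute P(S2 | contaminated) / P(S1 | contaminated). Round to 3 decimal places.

Prior × likelihood for each hypothesis:
  S2: 0.0544 × 0.186 = 0.0101184
  S5: 0.0424 × 0.33 = 0.013992
  S4: 0.2328 × 0.23 = 0.053544
  S1: 0.3192 × 0.11 = 0.035112
  S3: 0.052 × 0.325 = 0.0169
  S6: 0.2992 × 0.218 = 0.0652256
Total = 0.194892.
The ratio is 0.0101184 / 0.035112 (the normalizer cancels) = 0.288.

0.288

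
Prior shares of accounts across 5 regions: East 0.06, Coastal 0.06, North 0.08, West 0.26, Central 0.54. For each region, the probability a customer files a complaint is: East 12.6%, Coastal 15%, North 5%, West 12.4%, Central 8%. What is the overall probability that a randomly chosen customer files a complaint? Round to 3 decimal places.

By Bayes' rule, posterior ∝ prior × likelihood:
  East: 0.06 × 0.126 = 0.00756
  Coastal: 0.06 × 0.15 = 0.009
  North: 0.08 × 0.05 = 0.004
  West: 0.26 × 0.124 = 0.03224
  Central: 0.54 × 0.08 = 0.0432
P(complaint) = 0.00756 + 0.009 + 0.004 + 0.03224 + 0.0432 = 0.096 → 0.096.

0.096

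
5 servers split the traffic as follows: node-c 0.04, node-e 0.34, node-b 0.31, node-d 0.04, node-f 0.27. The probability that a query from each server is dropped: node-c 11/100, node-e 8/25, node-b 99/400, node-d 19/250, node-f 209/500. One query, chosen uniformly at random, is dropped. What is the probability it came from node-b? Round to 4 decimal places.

By Bayes' rule, posterior ∝ prior × likelihood:
  node-c: 0.04 × 0.11 = 0.0044
  node-e: 0.34 × 0.32 = 0.1088
  node-b: 0.31 × 0.2475 = 0.076725
  node-d: 0.04 × 0.076 = 0.00304
  node-f: 0.27 × 0.418 = 0.11286
Normalizing constant = 0.305825.
P(node-b | evidence) = 0.076725 / 0.305825 ≈ 0.2509.

0.2509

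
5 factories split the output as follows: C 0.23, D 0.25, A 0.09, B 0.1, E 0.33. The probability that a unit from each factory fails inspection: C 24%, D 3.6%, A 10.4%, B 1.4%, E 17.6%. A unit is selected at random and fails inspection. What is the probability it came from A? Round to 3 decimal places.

0.070

By Bayes' rule, posterior ∝ prior × likelihood:
  C: 0.23 × 0.24 = 0.0552
  D: 0.25 × 0.036 = 0.009
  A: 0.09 × 0.104 = 0.00936
  B: 0.1 × 0.014 = 0.0014
  E: 0.33 × 0.176 = 0.05808
Total = 0.13304.
P(A | evidence) = 0.00936 / 0.13304 ≈ 0.070.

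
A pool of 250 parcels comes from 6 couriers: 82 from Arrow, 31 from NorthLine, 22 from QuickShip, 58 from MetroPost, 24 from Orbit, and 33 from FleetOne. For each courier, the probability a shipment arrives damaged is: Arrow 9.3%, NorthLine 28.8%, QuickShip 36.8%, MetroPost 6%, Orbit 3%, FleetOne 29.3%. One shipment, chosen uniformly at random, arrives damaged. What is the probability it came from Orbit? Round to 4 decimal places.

0.0187

Prior × likelihood for each hypothesis:
  Arrow: 0.328 × 0.093 = 0.030504
  NorthLine: 0.124 × 0.288 = 0.035712
  QuickShip: 0.088 × 0.368 = 0.032384
  MetroPost: 0.232 × 0.06 = 0.01392
  Orbit: 0.096 × 0.03 = 0.00288
  FleetOne: 0.132 × 0.293 = 0.038676
Normalizing constant = 0.154076.
P(Orbit | evidence) = 0.00288 / 0.154076 ≈ 0.0187.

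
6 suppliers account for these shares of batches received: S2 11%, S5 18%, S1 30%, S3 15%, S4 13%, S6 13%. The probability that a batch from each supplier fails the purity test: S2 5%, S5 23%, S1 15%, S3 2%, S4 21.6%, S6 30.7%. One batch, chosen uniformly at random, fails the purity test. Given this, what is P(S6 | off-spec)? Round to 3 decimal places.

0.245

By Bayes' rule, posterior ∝ prior × likelihood:
  S2: 0.11 × 0.05 = 0.0055
  S5: 0.18 × 0.23 = 0.0414
  S1: 0.3 × 0.15 = 0.045
  S3: 0.15 × 0.02 = 0.003
  S4: 0.13 × 0.216 = 0.02808
  S6: 0.13 × 0.307 = 0.03991
Sum = 0.16289.
P(S6 | evidence) = 0.03991 / 0.16289 ≈ 0.245.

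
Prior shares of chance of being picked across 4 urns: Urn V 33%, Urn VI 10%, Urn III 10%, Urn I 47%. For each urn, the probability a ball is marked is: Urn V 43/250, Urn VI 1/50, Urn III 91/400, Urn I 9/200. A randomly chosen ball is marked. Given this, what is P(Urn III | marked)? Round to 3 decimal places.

Unnormalized posteriors (prior × likelihood):
  Urn V: 0.33 × 0.172 = 0.05676
  Urn VI: 0.1 × 0.02 = 0.002
  Urn III: 0.1 × 0.2275 = 0.02275
  Urn I: 0.47 × 0.045 = 0.02115
Total = 0.10266.
P(Urn III | evidence) = 0.02275 / 0.10266 ≈ 0.222.

0.222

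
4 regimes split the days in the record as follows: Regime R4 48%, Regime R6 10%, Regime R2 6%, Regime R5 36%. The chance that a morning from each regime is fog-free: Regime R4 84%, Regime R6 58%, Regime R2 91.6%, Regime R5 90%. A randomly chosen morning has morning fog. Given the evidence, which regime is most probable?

Regime R4

Taking complements, P(fog | each) = Regime R4 0.16, Regime R6 0.42, Regime R2 0.084, Regime R5 0.1.
Prior × likelihood for each hypothesis:
  Regime R4: 0.48 × 0.16 = 0.0768
  Regime R6: 0.1 × 0.42 = 0.042
  Regime R2: 0.06 × 0.084 = 0.00504
  Regime R5: 0.36 × 0.1 = 0.036
Total = 0.15984.
Largest term belongs to Regime R4, so Regime R4 is most probable.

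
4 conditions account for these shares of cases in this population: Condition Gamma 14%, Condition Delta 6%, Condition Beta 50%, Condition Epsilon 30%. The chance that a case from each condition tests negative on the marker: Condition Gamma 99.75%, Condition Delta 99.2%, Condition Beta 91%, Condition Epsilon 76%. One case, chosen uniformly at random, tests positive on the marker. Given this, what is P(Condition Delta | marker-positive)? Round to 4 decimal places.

0.0041

Taking complements, P(marker-positive | each) = Condition Gamma 0.0025, Condition Delta 0.008, Condition Beta 0.09, Condition Epsilon 0.24.
Compute prior × likelihood for every hypothesis:
  Condition Gamma: 0.14 × 0.0025 = 0.00035
  Condition Delta: 0.06 × 0.008 = 0.00048
  Condition Beta: 0.5 × 0.09 = 0.045
  Condition Epsilon: 0.3 × 0.24 = 0.072
Sum = 0.11783.
P(Condition Delta | evidence) = 0.00048 / 0.11783 ≈ 0.0041.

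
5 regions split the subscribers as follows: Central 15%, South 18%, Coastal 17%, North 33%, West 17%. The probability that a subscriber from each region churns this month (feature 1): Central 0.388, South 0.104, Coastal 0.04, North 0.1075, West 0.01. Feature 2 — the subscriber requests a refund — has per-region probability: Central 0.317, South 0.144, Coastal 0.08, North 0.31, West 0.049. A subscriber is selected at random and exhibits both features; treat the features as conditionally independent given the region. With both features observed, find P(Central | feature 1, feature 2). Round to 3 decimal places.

0.563

Compute prior × likelihood for every hypothesis:
  Central: 0.15 × 0.388 × 0.317 = 0.0184494
  South: 0.18 × 0.104 × 0.144 = 0.00269568
  Coastal: 0.17 × 0.04 × 0.08 = 0.000544
  North: 0.33 × 0.1075 × 0.31 = 0.01099725
  West: 0.17 × 0.01 × 0.049 = 0.0000833
Sum = 0.03276963.
P(Central | evidence) = 0.0184494 / 0.03276963 ≈ 0.563.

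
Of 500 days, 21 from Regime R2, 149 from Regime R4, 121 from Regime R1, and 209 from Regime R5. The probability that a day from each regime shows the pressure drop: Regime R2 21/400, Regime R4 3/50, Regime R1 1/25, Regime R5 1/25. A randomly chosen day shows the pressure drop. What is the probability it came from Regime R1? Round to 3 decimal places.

Unnormalized posteriors (prior × likelihood):
  Regime R2: 0.042 × 0.0525 = 0.002205
  Regime R4: 0.298 × 0.06 = 0.01788
  Regime R1: 0.242 × 0.04 = 0.00968
  Regime R5: 0.418 × 0.04 = 0.01672
Total = 0.046485.
P(Regime R1 | evidence) = 0.00968 / 0.046485 ≈ 0.208.

0.208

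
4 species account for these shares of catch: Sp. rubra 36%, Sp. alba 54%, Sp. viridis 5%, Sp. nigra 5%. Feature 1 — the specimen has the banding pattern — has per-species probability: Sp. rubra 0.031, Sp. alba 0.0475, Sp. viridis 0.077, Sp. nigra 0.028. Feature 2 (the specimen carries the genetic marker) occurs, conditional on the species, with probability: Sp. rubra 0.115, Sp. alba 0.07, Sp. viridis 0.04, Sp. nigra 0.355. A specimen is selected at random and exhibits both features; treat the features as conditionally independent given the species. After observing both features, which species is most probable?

Sp. alba

Compute prior × likelihood for every hypothesis:
  Sp. rubra: 0.36 × 0.031 × 0.115 = 0.0012834
  Sp. alba: 0.54 × 0.0475 × 0.07 = 0.0017955
  Sp. viridis: 0.05 × 0.077 × 0.04 = 0.000154
  Sp. nigra: 0.05 × 0.028 × 0.355 = 0.000497
Total = 0.0037299.
Largest term belongs to Sp. alba, so Sp. alba is most probable.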